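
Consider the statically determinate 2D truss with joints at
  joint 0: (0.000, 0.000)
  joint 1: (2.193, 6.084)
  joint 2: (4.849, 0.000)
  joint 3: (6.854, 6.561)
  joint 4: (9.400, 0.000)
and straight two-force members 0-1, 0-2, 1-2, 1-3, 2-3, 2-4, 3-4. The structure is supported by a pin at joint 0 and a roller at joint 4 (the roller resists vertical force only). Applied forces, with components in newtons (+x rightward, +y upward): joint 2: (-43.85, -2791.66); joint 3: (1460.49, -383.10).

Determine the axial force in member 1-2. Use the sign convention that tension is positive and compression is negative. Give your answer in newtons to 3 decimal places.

438.543

N=5 nodes, M=7 members, R=3 reactions → 2N=10, M+R=10
member 0 (0-1): L=6.4672, (cx,cy)=(0.3391,0.9408)
member 1 (0-2): L=4.8490, (cx,cy)=(1.0000,0.0000)
member 2 (1-2): L=6.6385, (cx,cy)=(0.4001,-0.9165)
member 3 (1-3): L=4.6853, (cx,cy)=(0.9948,0.1018)
member 4 (2-3): L=6.8605, (cx,cy)=(0.2923,0.9563)
member 5 (2-4): L=4.5510, (cx,cy)=(1.0000,0.0000)
member 6 (3-4): L=7.0377, (cx,cy)=(0.3618,-0.9323)
solve A·x = −loads:
  F[0-1] = -463.4076 N (compression)
  F[0-2] = +1573.7802 N (tension)
  F[1-2] = +438.5430 N (tension)
  F[1-3] = -334.3348 N (compression)
  F[2-3] = +2498.8422 N (tension)
  F[2-4] = +1062.7964 N (tension)
  F[3-4] = -2937.7898 N (compression)
  Rx@0 = -1416.6400 N
  Ry@0 = +435.9513 N
  Ry@4 = +2738.8087 N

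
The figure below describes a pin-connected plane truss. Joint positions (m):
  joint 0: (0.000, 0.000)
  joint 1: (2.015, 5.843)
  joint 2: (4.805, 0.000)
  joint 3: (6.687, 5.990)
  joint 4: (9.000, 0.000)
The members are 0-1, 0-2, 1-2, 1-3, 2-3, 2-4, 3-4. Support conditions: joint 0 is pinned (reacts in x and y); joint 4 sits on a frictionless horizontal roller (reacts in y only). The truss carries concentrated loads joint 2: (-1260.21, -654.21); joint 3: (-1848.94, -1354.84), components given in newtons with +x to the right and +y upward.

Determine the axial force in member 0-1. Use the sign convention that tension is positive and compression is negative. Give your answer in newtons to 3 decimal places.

N=5 nodes, M=7 members, R=3 reactions → 2N=10, M+R=10
member 0 (0-1): L=6.1807, (cx,cy)=(0.3260,0.9454)
member 1 (0-2): L=4.8050, (cx,cy)=(1.0000,0.0000)
member 2 (1-2): L=6.4749, (cx,cy)=(0.4309,-0.9024)
member 3 (1-3): L=4.6743, (cx,cy)=(0.9995,0.0314)
member 4 (2-3): L=6.2787, (cx,cy)=(0.2997,0.9540)
member 5 (2-4): L=4.1950, (cx,cy)=(1.0000,0.0000)
member 6 (3-4): L=6.4211, (cx,cy)=(0.3602,-0.9329)
solve A·x = −loads:
  F[0-1] = -1992.5658 N (compression)
  F[0-2] = -2459.5424 N (compression)
  F[1-2] = +2034.2151 N (tension)
  F[1-3] = -1526.8909 N (compression)
  F[2-3] = -1238.4150 N (compression)
  F[2-4] = +48.4028 N (tension)
  F[3-4] = -134.3699 N (compression)
  Rx@0 = +3109.1500 N
  Ry@0 = +1883.7007 N
  Ry@4 = +125.3493 N

-1992.566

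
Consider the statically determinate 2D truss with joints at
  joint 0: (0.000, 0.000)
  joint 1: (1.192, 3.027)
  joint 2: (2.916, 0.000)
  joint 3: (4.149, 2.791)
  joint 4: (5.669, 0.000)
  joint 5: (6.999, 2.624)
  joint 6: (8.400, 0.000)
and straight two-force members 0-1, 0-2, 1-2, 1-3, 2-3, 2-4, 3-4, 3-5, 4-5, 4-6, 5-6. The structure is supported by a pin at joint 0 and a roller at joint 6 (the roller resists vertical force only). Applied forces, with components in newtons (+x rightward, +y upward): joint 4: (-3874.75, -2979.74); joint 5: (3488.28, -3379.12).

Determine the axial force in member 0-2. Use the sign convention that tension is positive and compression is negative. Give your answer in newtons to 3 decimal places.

-212.145

N=7 nodes, M=11 members, R=3 reactions → 2N=14, M+R=14
member 0 (0-1): L=3.2532, (cx,cy)=(0.3664,0.9305)
member 1 (0-2): L=2.9160, (cx,cy)=(1.0000,0.0000)
member 2 (1-2): L=3.4835, (cx,cy)=(0.4949,-0.8689)
member 3 (1-3): L=2.9664, (cx,cy)=(0.9968,-0.0796)
member 4 (2-3): L=3.0512, (cx,cy)=(0.4041,0.9147)
member 5 (2-4): L=2.7530, (cx,cy)=(1.0000,0.0000)
member 6 (3-4): L=3.1781, (cx,cy)=(0.4783,-0.8782)
member 7 (3-5): L=2.8549, (cx,cy)=(0.9983,-0.0585)
member 8 (4-5): L=2.9418, (cx,cy)=(0.4521,0.8920)
member 9 (4-6): L=2.7310, (cx,cy)=(1.0000,0.0000)
member 10 (5-6): L=2.9746, (cx,cy)=(0.4710,-0.8821)
solve A·x = −loads:
  F[0-1] = -475.7742 N (compression)
  F[0-2] = -212.1446 N (compression)
  F[1-2] = +550.4849 N (tension)
  F[1-3] = -448.1820 N (compression)
  F[2-3] = -522.9425 N (compression)
  F[2-4] = +271.6125 N (tension)
  F[3-4] = +566.0528 N (tension)
  F[3-5] = -930.4067 N (compression)
  F[4-5] = +2783.3201 N (tension)
  F[4-6] = +3158.7494 N (tension)
  F[5-6] = -6706.6237 N (compression)
  Rx@0 = +386.4700 N
  Ry@0 = +442.6869 N
  Ry@6 = +5916.1731 N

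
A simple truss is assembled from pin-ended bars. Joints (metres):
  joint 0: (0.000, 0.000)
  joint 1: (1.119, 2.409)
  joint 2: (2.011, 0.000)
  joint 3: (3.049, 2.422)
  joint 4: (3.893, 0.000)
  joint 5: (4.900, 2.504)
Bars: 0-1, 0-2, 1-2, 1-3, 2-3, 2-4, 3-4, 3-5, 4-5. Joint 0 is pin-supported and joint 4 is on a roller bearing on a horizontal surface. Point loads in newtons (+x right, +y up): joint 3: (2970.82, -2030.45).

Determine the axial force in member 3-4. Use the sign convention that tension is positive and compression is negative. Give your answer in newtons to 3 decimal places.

-3641.317

N=6 nodes, M=9 members, R=3 reactions → 2N=12, M+R=12
member 0 (0-1): L=2.6562, (cx,cy)=(0.4213,0.9069)
member 1 (0-2): L=2.0110, (cx,cy)=(1.0000,0.0000)
member 2 (1-2): L=2.5688, (cx,cy)=(0.3472,-0.9378)
member 3 (1-3): L=1.9300, (cx,cy)=(1.0000,0.0067)
member 4 (2-3): L=2.6351, (cx,cy)=(0.3939,0.9191)
member 5 (2-4): L=1.8820, (cx,cy)=(1.0000,0.0000)
member 6 (3-4): L=2.5648, (cx,cy)=(0.3291,-0.9443)
member 7 (3-5): L=1.8528, (cx,cy)=(0.9990,0.0443)
member 8 (4-5): L=2.6989, (cx,cy)=(0.3731,0.9278)
solve A·x = −loads:
  F[0-1] = +1552.5669 N (tension)
  F[0-2] = +2316.7589 N (tension)
  F[1-2] = -1493.0787 N (compression)
  F[1-3] = +1172.5417 N (tension)
  F[2-3] = +1523.3447 N (tension)
  F[2-4] = +1198.2300 N (tension)
  F[3-4] = -3641.3173 N (compression)
  F[3-5] = -0.0000 N (compression)
  F[4-5] = -0.0000 N (compression)
  Rx@0 = -2970.8200 N
  Ry@0 = -1408.0725 N
  Ry@4 = +3438.5225 N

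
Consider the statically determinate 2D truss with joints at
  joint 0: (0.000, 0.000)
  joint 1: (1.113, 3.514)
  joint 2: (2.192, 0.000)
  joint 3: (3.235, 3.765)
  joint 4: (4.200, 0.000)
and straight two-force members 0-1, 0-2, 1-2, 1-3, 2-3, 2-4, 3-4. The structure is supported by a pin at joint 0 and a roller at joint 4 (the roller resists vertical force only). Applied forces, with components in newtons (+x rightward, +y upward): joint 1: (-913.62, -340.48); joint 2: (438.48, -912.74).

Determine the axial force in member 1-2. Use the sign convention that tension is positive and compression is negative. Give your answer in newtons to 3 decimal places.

1175.215

N=5 nodes, M=7 members, R=3 reactions → 2N=10, M+R=10
member 0 (0-1): L=3.6861, (cx,cy)=(0.3019,0.9533)
member 1 (0-2): L=2.1920, (cx,cy)=(1.0000,0.0000)
member 2 (1-2): L=3.6759, (cx,cy)=(0.2935,-0.9559)
member 3 (1-3): L=2.1368, (cx,cy)=(0.9931,0.1175)
member 4 (2-3): L=3.9068, (cx,cy)=(0.2670,0.9637)
member 5 (2-4): L=2.0080, (cx,cy)=(1.0000,0.0000)
member 6 (3-4): L=3.8867, (cx,cy)=(0.2483,-0.9687)
solve A·x = −loads:
  F[0-1] = -1522.0689 N (compression)
  F[0-2] = -15.5524 N (compression)
  F[1-2] = +1175.2150 N (tension)
  F[1-3] = +109.8303 N (tension)
  F[2-3] = -218.6418 N (compression)
  F[2-4] = -50.6990 N (compression)
  F[3-4] = +204.1988 N (tension)
  Rx@0 = +475.1400 N
  Ry@0 = +1451.0248 N
  Ry@4 = -197.8048 N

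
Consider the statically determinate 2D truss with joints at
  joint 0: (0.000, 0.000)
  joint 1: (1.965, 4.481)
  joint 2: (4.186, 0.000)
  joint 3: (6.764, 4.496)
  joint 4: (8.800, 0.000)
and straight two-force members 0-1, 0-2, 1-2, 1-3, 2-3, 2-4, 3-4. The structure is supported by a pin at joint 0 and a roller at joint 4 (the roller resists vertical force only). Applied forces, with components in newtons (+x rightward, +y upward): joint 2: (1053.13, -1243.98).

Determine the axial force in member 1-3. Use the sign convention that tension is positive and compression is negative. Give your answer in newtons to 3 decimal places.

N=5 nodes, M=7 members, R=3 reactions → 2N=10, M+R=10
member 0 (0-1): L=4.8929, (cx,cy)=(0.4016,0.9158)
member 1 (0-2): L=4.1860, (cx,cy)=(1.0000,0.0000)
member 2 (1-2): L=5.0012, (cx,cy)=(0.4441,-0.8960)
member 3 (1-3): L=4.7990, (cx,cy)=(1.0000,0.0031)
member 4 (2-3): L=5.1827, (cx,cy)=(0.4974,0.8675)
member 5 (2-4): L=4.6140, (cx,cy)=(1.0000,0.0000)
member 6 (3-4): L=4.9355, (cx,cy)=(0.4125,-0.9109)
solve A·x = −loads:
  F[0-1] = -712.1980 N (compression)
  F[0-2] = +1339.1497 N (tension)
  F[1-2] = +725.8408 N (tension)
  F[1-3] = -608.3625 N (compression)
  F[2-3] = +684.3067 N (tension)
  F[2-4] = +267.9671 N (tension)
  F[3-4] = -649.5853 N (compression)
  Rx@0 = -1053.1300 N
  Ry@0 = +652.2413 N
  Ry@4 = +591.7387 N

-608.362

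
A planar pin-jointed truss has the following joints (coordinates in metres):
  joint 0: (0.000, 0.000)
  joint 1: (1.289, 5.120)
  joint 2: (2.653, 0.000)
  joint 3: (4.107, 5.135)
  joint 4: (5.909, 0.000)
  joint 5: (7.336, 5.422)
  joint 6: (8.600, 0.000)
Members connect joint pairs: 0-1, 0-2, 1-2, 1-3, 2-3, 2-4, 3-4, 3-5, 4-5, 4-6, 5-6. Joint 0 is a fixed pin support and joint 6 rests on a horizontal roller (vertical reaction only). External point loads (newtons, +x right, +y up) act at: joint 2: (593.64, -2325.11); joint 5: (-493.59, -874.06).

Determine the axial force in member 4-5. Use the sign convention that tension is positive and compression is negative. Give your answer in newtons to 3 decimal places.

N=7 nodes, M=11 members, R=3 reactions → 2N=14, M+R=14
member 0 (0-1): L=5.2798, (cx,cy)=(0.2441,0.9697)
member 1 (0-2): L=2.6530, (cx,cy)=(1.0000,0.0000)
member 2 (1-2): L=5.2986, (cx,cy)=(0.2574,-0.9663)
member 3 (1-3): L=2.8180, (cx,cy)=(1.0000,0.0053)
member 4 (2-3): L=5.3369, (cx,cy)=(0.2724,0.9622)
member 5 (2-4): L=3.2560, (cx,cy)=(1.0000,0.0000)
member 6 (3-4): L=5.4420, (cx,cy)=(0.3311,-0.9436)
member 7 (3-5): L=3.2417, (cx,cy)=(0.9961,0.0885)
member 8 (4-5): L=5.6066, (cx,cy)=(0.2545,0.9671)
member 9 (4-6): L=2.6910, (cx,cy)=(1.0000,0.0000)
member 10 (5-6): L=5.5674, (cx,cy)=(0.2270,-0.9739)
solve A·x = −loads:
  F[0-1] = -2111.3888 N (compression)
  F[0-2] = +615.5237 N (tension)
  F[1-2] = +2113.0748 N (tension)
  F[1-3] = -1059.4527 N (compression)
  F[2-3] = +294.3871 N (tension)
  F[2-4] = +485.6439 N (tension)
  F[3-4] = -374.7600 N (compression)
  F[3-5] = -858.5115 N (compression)
  F[4-5] = +365.6603 N (tension)
  F[4-6] = +268.4827 N (tension)
  F[5-6] = -1182.5525 N (compression)
  Rx@0 = -100.0500 N
  Ry@0 = +2047.4984 N
  Ry@6 = +1151.6716 N

365.660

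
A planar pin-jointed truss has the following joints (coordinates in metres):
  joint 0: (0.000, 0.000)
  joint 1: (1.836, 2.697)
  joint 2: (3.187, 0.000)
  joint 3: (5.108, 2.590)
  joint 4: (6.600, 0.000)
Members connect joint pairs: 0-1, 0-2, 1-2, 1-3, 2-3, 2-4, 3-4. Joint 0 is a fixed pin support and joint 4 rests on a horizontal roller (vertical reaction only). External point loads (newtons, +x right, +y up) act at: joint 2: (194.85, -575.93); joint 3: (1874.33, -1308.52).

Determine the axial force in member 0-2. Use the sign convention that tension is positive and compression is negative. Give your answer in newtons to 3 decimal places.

N=5 nodes, M=7 members, R=3 reactions → 2N=10, M+R=10
member 0 (0-1): L=3.2626, (cx,cy)=(0.5627,0.8266)
member 1 (0-2): L=3.1870, (cx,cy)=(1.0000,0.0000)
member 2 (1-2): L=3.0165, (cx,cy)=(0.4479,-0.8941)
member 3 (1-3): L=3.2737, (cx,cy)=(0.9995,-0.0327)
member 4 (2-3): L=3.2246, (cx,cy)=(0.5957,0.8032)
member 5 (2-4): L=3.4130, (cx,cy)=(1.0000,0.0000)
member 6 (3-4): L=2.9890, (cx,cy)=(0.4992,-0.8665)
solve A·x = −loads:
  F[0-1] = +171.6622 N (tension)
  F[0-2] = +1972.5792 N (tension)
  F[1-2] = -164.9454 N (compression)
  F[1-3] = +170.5671 N (tension)
  F[2-3] = +900.6684 N (tension)
  F[2-4] = +1167.3040 N (tension)
  F[3-4] = -2338.5255 N (compression)
  Rx@0 = -2069.1800 N
  Ry@0 = -141.9021 N
  Ry@4 = +2026.3521 N

1972.579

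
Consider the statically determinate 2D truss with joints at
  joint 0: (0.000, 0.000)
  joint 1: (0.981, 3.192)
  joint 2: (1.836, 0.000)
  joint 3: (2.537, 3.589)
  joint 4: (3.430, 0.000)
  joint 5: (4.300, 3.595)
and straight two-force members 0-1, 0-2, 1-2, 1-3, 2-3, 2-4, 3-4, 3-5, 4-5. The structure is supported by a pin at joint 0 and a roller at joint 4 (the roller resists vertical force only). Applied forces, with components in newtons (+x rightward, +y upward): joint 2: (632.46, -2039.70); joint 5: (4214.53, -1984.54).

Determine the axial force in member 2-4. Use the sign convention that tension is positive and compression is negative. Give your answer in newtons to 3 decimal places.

1007.878

N=6 nodes, M=9 members, R=3 reactions → 2N=12, M+R=12
member 0 (0-1): L=3.3393, (cx,cy)=(0.2938,0.9559)
member 1 (0-2): L=1.8360, (cx,cy)=(1.0000,0.0000)
member 2 (1-2): L=3.3045, (cx,cy)=(0.2587,-0.9659)
member 3 (1-3): L=1.6058, (cx,cy)=(0.9690,0.2472)
member 4 (2-3): L=3.6568, (cx,cy)=(0.1917,0.9815)
member 5 (2-4): L=1.5940, (cx,cy)=(1.0000,0.0000)
member 6 (3-4): L=3.6984, (cx,cy)=(0.2415,-0.9704)
member 7 (3-5): L=1.7630, (cx,cy)=(1.0000,0.0034)
member 8 (4-5): L=3.6988, (cx,cy)=(0.2352,0.9719)
solve A·x = −loads:
  F[0-1] = +4156.1261 N (tension)
  F[0-2] = +3626.0441 N (tension)
  F[1-2] = -3547.8307 N (compression)
  F[1-3] = +2207.4183 N (tension)
  F[2-3] = +5570.0205 N (tension)
  F[2-4] = +1007.8778 N (tension)
  F[3-4] = -6179.2814 N (compression)
  F[3-5] = +4698.6913 N (tension)
  F[4-5] = -2058.2783 N (compression)
  Rx@0 = -4846.9900 N
  Ry@0 = -3972.7415 N
  Ry@4 = +7996.9815 N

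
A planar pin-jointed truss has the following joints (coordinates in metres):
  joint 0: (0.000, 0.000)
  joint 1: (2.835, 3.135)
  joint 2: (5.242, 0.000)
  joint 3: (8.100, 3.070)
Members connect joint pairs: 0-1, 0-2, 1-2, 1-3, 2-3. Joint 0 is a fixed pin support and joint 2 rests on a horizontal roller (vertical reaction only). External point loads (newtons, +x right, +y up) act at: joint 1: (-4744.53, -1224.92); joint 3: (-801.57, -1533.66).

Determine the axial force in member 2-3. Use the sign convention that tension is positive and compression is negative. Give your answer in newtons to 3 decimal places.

-2084.932

N=4 nodes, M=5 members, R=3 reactions → 2N=8, M+R=8
member 0 (0-1): L=4.2268, (cx,cy)=(0.6707,0.7417)
member 1 (0-2): L=5.2420, (cx,cy)=(1.0000,0.0000)
member 2 (1-2): L=3.9525, (cx,cy)=(0.6090,-0.7932)
member 3 (1-3): L=5.2654, (cx,cy)=(0.9999,-0.0123)
member 4 (2-3): L=4.1944, (cx,cy)=(0.6814,0.7319)
solve A·x = −loads:
  F[0-1] = -4089.5203 N (compression)
  F[0-2] = -2803.1464 N (compression)
  F[1-2] = +2270.1702 N (tension)
  F[1-3] = +619.1147 N (tension)
  F[2-3] = -2084.9315 N (compression)
  Rx@0 = +5546.1000 N
  Ry@0 = +3033.2132 N
  Ry@2 = -274.6332 N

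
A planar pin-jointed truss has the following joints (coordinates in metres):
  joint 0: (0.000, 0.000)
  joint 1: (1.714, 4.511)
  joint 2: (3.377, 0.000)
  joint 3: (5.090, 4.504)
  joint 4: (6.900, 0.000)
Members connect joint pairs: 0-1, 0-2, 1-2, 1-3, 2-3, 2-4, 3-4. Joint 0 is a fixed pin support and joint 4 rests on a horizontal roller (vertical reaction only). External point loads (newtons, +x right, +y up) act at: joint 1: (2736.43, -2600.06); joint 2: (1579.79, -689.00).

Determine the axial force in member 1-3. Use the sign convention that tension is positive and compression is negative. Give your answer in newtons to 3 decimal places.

-2166.592

N=5 nodes, M=7 members, R=3 reactions → 2N=10, M+R=10
member 0 (0-1): L=4.8257, (cx,cy)=(0.3552,0.9348)
member 1 (0-2): L=3.3770, (cx,cy)=(1.0000,0.0000)
member 2 (1-2): L=4.8078, (cx,cy)=(0.3459,-0.9383)
member 3 (1-3): L=3.3760, (cx,cy)=(1.0000,-0.0021)
member 4 (2-3): L=4.8188, (cx,cy)=(0.3555,0.9347)
member 5 (2-4): L=3.5230, (cx,cy)=(1.0000,0.0000)
member 6 (3-4): L=4.8541, (cx,cy)=(0.3729,-0.9279)
solve A·x = −loads:
  F[0-1] = -553.0498 N (compression)
  F[0-2] = +4512.6551 N (tension)
  F[1-2] = -2215.3264 N (compression)
  F[1-3] = -2166.5925 N (compression)
  F[2-3] = +2960.9859 N (tension)
  F[2-4] = +1113.9984 N (tension)
  F[3-4] = -2987.5360 N (compression)
  Rx@0 = -4316.2200 N
  Ry@0 = +516.9888 N
  Ry@4 = +2772.0712 N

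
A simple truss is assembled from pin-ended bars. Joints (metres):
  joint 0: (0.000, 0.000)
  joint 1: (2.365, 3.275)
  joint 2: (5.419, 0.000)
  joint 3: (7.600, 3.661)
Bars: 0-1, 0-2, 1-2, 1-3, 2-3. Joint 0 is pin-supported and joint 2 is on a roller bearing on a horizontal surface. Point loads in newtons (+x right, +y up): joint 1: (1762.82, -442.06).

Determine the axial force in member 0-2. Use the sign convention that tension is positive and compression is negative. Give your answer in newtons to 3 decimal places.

N=4 nodes, M=5 members, R=3 reactions → 2N=8, M+R=8
member 0 (0-1): L=4.0397, (cx,cy)=(0.5854,0.8107)
member 1 (0-2): L=5.4190, (cx,cy)=(1.0000,0.0000)
member 2 (1-2): L=4.4780, (cx,cy)=(0.6820,-0.7314)
member 3 (1-3): L=5.2492, (cx,cy)=(0.9973,0.0735)
member 4 (2-3): L=4.2614, (cx,cy)=(0.5118,0.8591)
solve A·x = −loads:
  F[0-1] = +1006.8142 N (tension)
  F[0-2] = +1173.3853 N (tension)
  F[1-2] = -1720.5065 N (compression)
  F[1-3] = -0.0000 N (compression)
  F[2-3] = -0.0000 N (compression)
  Rx@0 = -1762.8200 N
  Ry@0 = -816.2363 N
  Ry@2 = +1258.2963 N

1173.385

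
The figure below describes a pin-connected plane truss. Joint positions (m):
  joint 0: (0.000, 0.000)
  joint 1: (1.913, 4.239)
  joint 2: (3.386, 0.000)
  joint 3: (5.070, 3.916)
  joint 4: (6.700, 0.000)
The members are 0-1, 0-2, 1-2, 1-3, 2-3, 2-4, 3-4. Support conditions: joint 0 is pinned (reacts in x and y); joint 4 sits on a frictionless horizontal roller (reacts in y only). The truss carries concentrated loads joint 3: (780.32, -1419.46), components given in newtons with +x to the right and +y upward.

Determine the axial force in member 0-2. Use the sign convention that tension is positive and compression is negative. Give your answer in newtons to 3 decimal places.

N=5 nodes, M=7 members, R=3 reactions → 2N=10, M+R=10
member 0 (0-1): L=4.6507, (cx,cy)=(0.4113,0.9115)
member 1 (0-2): L=3.3860, (cx,cy)=(1.0000,0.0000)
member 2 (1-2): L=4.4876, (cx,cy)=(0.3282,-0.9446)
member 3 (1-3): L=3.1735, (cx,cy)=(0.9948,-0.1018)
member 4 (2-3): L=4.2627, (cx,cy)=(0.3951,0.9187)
member 5 (2-4): L=3.3140, (cx,cy)=(1.0000,0.0000)
member 6 (3-4): L=4.2417, (cx,cy)=(0.3843,-0.9232)
solve A·x = −loads:
  F[0-1] = +121.5034 N (tension)
  F[0-2] = +730.3409 N (tension)
  F[1-2] = -127.1790 N (compression)
  F[1-3] = +92.2026 N (tension)
  F[2-3] = +130.7697 N (tension)
  F[2-4] = +636.9355 N (tension)
  F[3-4] = -1657.4752 N (compression)
  Rx@0 = -780.3200 N
  Ry@0 = -110.7483 N
  Ry@4 = +1530.2083 N

730.341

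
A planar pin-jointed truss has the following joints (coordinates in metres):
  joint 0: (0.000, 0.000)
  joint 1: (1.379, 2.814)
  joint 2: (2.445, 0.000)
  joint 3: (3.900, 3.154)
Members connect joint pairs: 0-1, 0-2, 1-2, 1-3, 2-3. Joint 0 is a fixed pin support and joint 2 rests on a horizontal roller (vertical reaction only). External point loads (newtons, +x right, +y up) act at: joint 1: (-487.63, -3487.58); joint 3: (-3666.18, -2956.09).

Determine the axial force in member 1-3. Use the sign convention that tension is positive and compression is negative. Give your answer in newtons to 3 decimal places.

-2477.465

N=4 nodes, M=5 members, R=3 reactions → 2N=8, M+R=8
member 0 (0-1): L=3.1337, (cx,cy)=(0.4401,0.8980)
member 1 (0-2): L=2.4450, (cx,cy)=(1.0000,0.0000)
member 2 (1-2): L=3.0091, (cx,cy)=(0.3543,-0.9351)
member 3 (1-3): L=2.5438, (cx,cy)=(0.9910,0.1337)
member 4 (2-3): L=3.4734, (cx,cy)=(0.4189,0.9080)
solve A·x = −loads:
  F[0-1] = -5625.9300 N (compression)
  F[0-2] = -1678.1124 N (compression)
  F[1-2] = +1318.7417 N (tension)
  F[1-3] = -2477.4652 N (compression)
  F[2-3] = -2890.8123 N (compression)
  Rx@0 = +4153.8100 N
  Ry@0 = +5051.9312 N
  Ry@2 = +1391.7388 N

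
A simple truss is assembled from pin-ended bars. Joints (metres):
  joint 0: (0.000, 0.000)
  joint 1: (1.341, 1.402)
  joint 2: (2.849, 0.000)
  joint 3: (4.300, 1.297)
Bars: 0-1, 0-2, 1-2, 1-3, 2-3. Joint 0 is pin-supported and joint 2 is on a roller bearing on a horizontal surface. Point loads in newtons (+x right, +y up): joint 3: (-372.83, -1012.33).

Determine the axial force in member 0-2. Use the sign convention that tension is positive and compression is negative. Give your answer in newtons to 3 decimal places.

N=4 nodes, M=5 members, R=3 reactions → 2N=8, M+R=8
member 0 (0-1): L=1.9401, (cx,cy)=(0.6912,0.7227)
member 1 (0-2): L=2.8490, (cx,cy)=(1.0000,0.0000)
member 2 (1-2): L=2.0590, (cx,cy)=(0.7324,-0.6809)
member 3 (1-3): L=2.9609, (cx,cy)=(0.9994,-0.0355)
member 4 (2-3): L=1.9462, (cx,cy)=(0.7456,0.6664)
solve A·x = −loads:
  F[0-1] = +478.5855 N (tension)
  F[0-2] = -703.6336 N (compression)
  F[1-2] = -546.0140 N (compression)
  F[1-3] = +731.1522 N (tension)
  F[2-3] = -1480.1180 N (compression)
  Rx@0 = +372.8300 N
  Ry@0 = -345.8513 N
  Ry@2 = +1358.1813 N

-703.634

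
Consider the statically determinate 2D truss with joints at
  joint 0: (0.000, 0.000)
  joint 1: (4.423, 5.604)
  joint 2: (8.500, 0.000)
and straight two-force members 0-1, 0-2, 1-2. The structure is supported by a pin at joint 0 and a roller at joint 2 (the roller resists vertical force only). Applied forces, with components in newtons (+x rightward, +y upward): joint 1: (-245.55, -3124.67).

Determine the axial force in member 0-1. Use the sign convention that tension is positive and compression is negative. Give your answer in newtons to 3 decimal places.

N=3 nodes, M=3 members, R=3 reactions → 2N=6, M+R=6
member 0 (0-1): L=7.1392, (cx,cy)=(0.6195,0.7850)
member 1 (0-2): L=8.5000, (cx,cy)=(1.0000,0.0000)
member 2 (1-2): L=6.9301, (cx,cy)=(0.5883,-0.8086)
solve A·x = −loads:
  F[0-1] = -2115.5440 N (compression)
  F[0-2] = +1065.1137 N (tension)
  F[1-2] = -1810.4930 N (compression)
  Rx@0 = +245.5500 N
  Ry@0 = +1660.6284 N
  Ry@2 = +1464.0416 N

-2115.544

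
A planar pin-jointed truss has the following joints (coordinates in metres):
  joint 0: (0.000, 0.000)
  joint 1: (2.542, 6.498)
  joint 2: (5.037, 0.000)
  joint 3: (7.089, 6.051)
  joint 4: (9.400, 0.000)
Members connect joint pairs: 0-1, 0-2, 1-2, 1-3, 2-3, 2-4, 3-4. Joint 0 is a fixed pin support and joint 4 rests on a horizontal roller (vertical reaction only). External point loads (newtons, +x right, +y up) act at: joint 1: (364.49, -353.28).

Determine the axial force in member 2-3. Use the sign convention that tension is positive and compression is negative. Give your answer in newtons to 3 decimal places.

341.767

N=5 nodes, M=7 members, R=3 reactions → 2N=10, M+R=10
member 0 (0-1): L=6.9775, (cx,cy)=(0.3643,0.9313)
member 1 (0-2): L=5.0370, (cx,cy)=(1.0000,0.0000)
member 2 (1-2): L=6.9605, (cx,cy)=(0.3584,-0.9335)
member 3 (1-3): L=4.5689, (cx,cy)=(0.9952,-0.0978)
member 4 (2-3): L=6.3895, (cx,cy)=(0.3212,0.9470)
member 5 (2-4): L=4.3630, (cx,cy)=(1.0000,0.0000)
member 6 (3-4): L=6.4773, (cx,cy)=(0.3568,-0.9342)
solve A·x = −loads:
  F[0-1] = -6.2072 N (compression)
  F[0-2] = +366.7514 N (tension)
  F[1-2] = -346.7009 N (compression)
  F[1-3] = -243.6455 N (compression)
  F[2-3] = +341.7666 N (tension)
  F[2-4] = +132.7171 N (tension)
  F[3-4] = -371.9807 N (compression)
  Rx@0 = -364.4900 N
  Ry@0 = +5.7807 N
  Ry@4 = +347.4993 N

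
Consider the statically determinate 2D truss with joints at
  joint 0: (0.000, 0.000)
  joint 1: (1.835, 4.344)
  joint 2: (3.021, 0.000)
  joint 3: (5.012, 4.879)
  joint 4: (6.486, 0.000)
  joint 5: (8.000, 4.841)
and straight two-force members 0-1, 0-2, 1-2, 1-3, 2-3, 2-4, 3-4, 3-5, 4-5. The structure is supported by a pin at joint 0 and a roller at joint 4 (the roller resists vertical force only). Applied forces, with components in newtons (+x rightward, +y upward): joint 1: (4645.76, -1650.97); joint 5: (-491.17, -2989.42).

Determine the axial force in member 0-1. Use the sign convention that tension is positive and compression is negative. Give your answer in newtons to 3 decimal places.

2452.091

N=6 nodes, M=9 members, R=3 reactions → 2N=12, M+R=12
member 0 (0-1): L=4.7157, (cx,cy)=(0.3891,0.9212)
member 1 (0-2): L=3.0210, (cx,cy)=(1.0000,0.0000)
member 2 (1-2): L=4.5030, (cx,cy)=(0.2634,-0.9647)
member 3 (1-3): L=3.2217, (cx,cy)=(0.9861,0.1661)
member 4 (2-3): L=5.2696, (cx,cy)=(0.3778,0.9259)
member 5 (2-4): L=3.4650, (cx,cy)=(1.0000,0.0000)
member 6 (3-4): L=5.0968, (cx,cy)=(0.2892,-0.9573)
member 7 (3-5): L=2.9882, (cx,cy)=(0.9999,-0.0127)
member 8 (4-5): L=5.0722, (cx,cy)=(0.2985,0.9544)
solve A·x = −loads:
  F[0-1] = +2452.0912 N (tension)
  F[0-2] = +3200.4127 N (tension)
  F[1-2] = -4490.8326 N (compression)
  F[1-3] = -2544.1083 N (compression)
  F[2-3] = +4679.1039 N (tension)
  F[2-4] = +249.7220 N (tension)
  F[3-4] = -4090.1987 N (compression)
  F[3-5] = +442.0348 N (tension)
  F[4-5] = -3126.3173 N (compression)
  Rx@0 = -4154.5900 N
  Ry@0 = -2258.8264 N
  Ry@4 = +6899.2164 N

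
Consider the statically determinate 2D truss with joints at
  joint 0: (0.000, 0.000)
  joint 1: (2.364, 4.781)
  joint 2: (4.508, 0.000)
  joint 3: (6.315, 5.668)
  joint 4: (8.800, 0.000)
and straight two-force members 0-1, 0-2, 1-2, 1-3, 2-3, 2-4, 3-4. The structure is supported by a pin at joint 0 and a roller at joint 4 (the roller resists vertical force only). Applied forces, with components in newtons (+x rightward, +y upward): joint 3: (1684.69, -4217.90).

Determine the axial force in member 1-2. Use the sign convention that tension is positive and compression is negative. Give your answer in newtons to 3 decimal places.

N=5 nodes, M=7 members, R=3 reactions → 2N=10, M+R=10
member 0 (0-1): L=5.3335, (cx,cy)=(0.4432,0.8964)
member 1 (0-2): L=4.5080, (cx,cy)=(1.0000,0.0000)
member 2 (1-2): L=5.2397, (cx,cy)=(0.4092,-0.9125)
member 3 (1-3): L=4.0493, (cx,cy)=(0.9757,0.2190)
member 4 (2-3): L=5.9491, (cx,cy)=(0.3037,0.9528)
member 5 (2-4): L=4.2920, (cx,cy)=(1.0000,0.0000)
member 6 (3-4): L=6.1888, (cx,cy)=(0.4015,-0.9158)
solve A·x = −loads:
  F[0-1] = -118.2321 N (compression)
  F[0-2] = +1737.0945 N (tension)
  F[1-2] = +93.8144 N (tension)
  F[1-3] = -93.0515 N (compression)
  F[2-3] = -89.8461 N (compression)
  F[2-4] = +1802.7720 N (tension)
  F[3-4] = -4489.7484 N (compression)
  Rx@0 = -1684.6900 N
  Ry@0 = +105.9839 N
  Ry@4 = +4111.9161 N

93.814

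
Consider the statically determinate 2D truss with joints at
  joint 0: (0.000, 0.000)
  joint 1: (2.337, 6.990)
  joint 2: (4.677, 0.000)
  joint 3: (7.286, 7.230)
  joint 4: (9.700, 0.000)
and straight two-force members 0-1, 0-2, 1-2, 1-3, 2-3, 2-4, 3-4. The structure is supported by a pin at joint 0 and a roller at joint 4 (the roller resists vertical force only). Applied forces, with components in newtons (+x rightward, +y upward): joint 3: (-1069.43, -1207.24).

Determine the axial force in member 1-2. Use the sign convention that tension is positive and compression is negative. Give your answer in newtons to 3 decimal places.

1120.463

N=5 nodes, M=7 members, R=3 reactions → 2N=10, M+R=10
member 0 (0-1): L=7.3703, (cx,cy)=(0.3171,0.9484)
member 1 (0-2): L=4.6770, (cx,cy)=(1.0000,0.0000)
member 2 (1-2): L=7.3713, (cx,cy)=(0.3174,-0.9483)
member 3 (1-3): L=4.9548, (cx,cy)=(0.9988,0.0484)
member 4 (2-3): L=7.6863, (cx,cy)=(0.3394,0.9406)
member 5 (2-4): L=5.0230, (cx,cy)=(1.0000,0.0000)
member 6 (3-4): L=7.6224, (cx,cy)=(0.3167,-0.9485)
solve A·x = −loads:
  F[0-1] = -1157.2696 N (compression)
  F[0-2] = -702.4801 N (compression)
  F[1-2] = +1120.4634 N (tension)
  F[1-3] = -723.4885 N (compression)
  F[2-3] = -1129.5706 N (compression)
  F[2-4] = +36.6233 N (tension)
  F[3-4] = -115.6403 N (compression)
  Rx@0 = +1069.4300 N
  Ry@0 = +1097.5522 N
  Ry@4 = +109.6878 N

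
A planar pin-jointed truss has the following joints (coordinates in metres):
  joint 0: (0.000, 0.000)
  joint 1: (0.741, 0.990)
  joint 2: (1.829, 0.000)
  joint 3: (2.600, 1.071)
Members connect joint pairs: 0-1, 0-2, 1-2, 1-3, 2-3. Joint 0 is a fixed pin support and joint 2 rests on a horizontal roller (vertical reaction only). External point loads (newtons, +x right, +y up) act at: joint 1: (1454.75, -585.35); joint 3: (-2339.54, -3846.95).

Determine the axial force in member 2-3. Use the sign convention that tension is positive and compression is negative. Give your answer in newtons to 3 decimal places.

N=4 nodes, M=5 members, R=3 reactions → 2N=8, M+R=8
member 0 (0-1): L=1.2366, (cx,cy)=(0.5992,0.8006)
member 1 (0-2): L=1.8290, (cx,cy)=(1.0000,0.0000)
member 2 (1-2): L=1.4710, (cx,cy)=(0.7396,-0.6730)
member 3 (1-3): L=1.8608, (cx,cy)=(0.9991,0.0435)
member 4 (2-3): L=1.3197, (cx,cy)=(0.5842,0.8116)
solve A·x = −loads:
  F[0-1] = +863.0224 N (tension)
  F[0-2] = -1401.9332 N (compression)
  F[1-2] = -1867.6289 N (compression)
  F[1-3] = +444.1731 N (tension)
  F[2-3] = -4763.9138 N (compression)
  Rx@0 = +884.7900 N
  Ry@0 = -690.9201 N
  Ry@2 = +5123.2201 N

-4763.914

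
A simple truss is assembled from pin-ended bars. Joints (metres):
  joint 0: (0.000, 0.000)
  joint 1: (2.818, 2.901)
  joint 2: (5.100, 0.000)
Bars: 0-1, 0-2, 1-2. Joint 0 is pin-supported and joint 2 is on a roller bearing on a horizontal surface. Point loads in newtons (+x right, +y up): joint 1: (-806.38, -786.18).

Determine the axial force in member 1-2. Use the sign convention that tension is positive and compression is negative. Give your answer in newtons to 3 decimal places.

30.898

N=3 nodes, M=3 members, R=3 reactions → 2N=6, M+R=6
member 0 (0-1): L=4.0444, (cx,cy)=(0.6968,0.7173)
member 1 (0-2): L=5.1000, (cx,cy)=(1.0000,0.0000)
member 2 (1-2): L=3.6910, (cx,cy)=(0.6183,-0.7860)
solve A·x = −loads:
  F[0-1] = -1129.8930 N (compression)
  F[0-2] = -19.1031 N (compression)
  F[1-2] = +30.8980 N (tension)
  Rx@0 = +806.3800 N
  Ry@0 = +810.4649 N
  Ry@2 = -24.2849 N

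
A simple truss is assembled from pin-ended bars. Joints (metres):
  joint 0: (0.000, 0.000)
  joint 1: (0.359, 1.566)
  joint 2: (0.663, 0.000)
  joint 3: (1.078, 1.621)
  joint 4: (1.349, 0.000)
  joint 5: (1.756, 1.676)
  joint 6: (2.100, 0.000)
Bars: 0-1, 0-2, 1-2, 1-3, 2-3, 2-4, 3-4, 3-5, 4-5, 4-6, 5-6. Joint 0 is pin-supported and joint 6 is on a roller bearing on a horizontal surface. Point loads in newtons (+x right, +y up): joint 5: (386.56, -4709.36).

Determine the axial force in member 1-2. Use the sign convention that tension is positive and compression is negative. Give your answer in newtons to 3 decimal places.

N=7 nodes, M=11 members, R=3 reactions → 2N=14, M+R=14
member 0 (0-1): L=1.6066, (cx,cy)=(0.2235,0.9747)
member 1 (0-2): L=0.6630, (cx,cy)=(1.0000,0.0000)
member 2 (1-2): L=1.5952, (cx,cy)=(0.1906,-0.9817)
member 3 (1-3): L=0.7211, (cx,cy)=(0.9971,0.0763)
member 4 (2-3): L=1.6733, (cx,cy)=(0.2480,0.9688)
member 5 (2-4): L=0.6860, (cx,cy)=(1.0000,0.0000)
member 6 (3-4): L=1.6435, (cx,cy)=(0.1649,-0.9863)
member 7 (3-5): L=0.6802, (cx,cy)=(0.9967,0.0809)
member 8 (4-5): L=1.7247, (cx,cy)=(0.2360,0.9718)
member 9 (4-6): L=0.7510, (cx,cy)=(1.0000,0.0000)
member 10 (5-6): L=1.7109, (cx,cy)=(0.2011,-0.9796)
solve A·x = −loads:
  F[0-1] = -474.9349 N (compression)
  F[0-2] = +492.6842 N (tension)
  F[1-2] = +456.5196 N (tension)
  F[1-3] = -193.6863 N (compression)
  F[2-3] = -462.6071 N (compression)
  F[2-4] = +694.4160 N (tension)
  F[3-4] = +438.0895 N (tension)
  F[3-5] = -381.3422 N (compression)
  F[4-5] = -444.6508 N (compression)
  F[4-6] = +871.5830 N (tension)
  F[5-6] = -4334.9574 N (compression)
  Rx@0 = -386.5600 N
  Ry@0 = +462.9263 N
  Ry@6 = +4246.4337 N

456.520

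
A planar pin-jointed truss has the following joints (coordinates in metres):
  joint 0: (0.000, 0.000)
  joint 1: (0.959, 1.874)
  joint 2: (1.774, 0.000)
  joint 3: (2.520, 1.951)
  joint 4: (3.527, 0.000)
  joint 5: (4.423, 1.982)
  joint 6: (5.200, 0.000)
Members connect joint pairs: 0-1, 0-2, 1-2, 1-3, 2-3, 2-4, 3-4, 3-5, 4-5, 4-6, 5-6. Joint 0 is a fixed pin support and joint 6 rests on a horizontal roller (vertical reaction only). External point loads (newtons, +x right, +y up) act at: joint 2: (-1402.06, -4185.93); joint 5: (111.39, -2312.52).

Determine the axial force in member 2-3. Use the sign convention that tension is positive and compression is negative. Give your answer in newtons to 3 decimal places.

1354.203

N=7 nodes, M=11 members, R=3 reactions → 2N=14, M+R=14
member 0 (0-1): L=2.1051, (cx,cy)=(0.4556,0.8902)
member 1 (0-2): L=1.7740, (cx,cy)=(1.0000,0.0000)
member 2 (1-2): L=2.0436, (cx,cy)=(0.3988,-0.9170)
member 3 (1-3): L=1.5629, (cx,cy)=(0.9988,0.0493)
member 4 (2-3): L=2.0888, (cx,cy)=(0.3571,0.9340)
member 5 (2-4): L=1.7530, (cx,cy)=(1.0000,0.0000)
member 6 (3-4): L=2.1956, (cx,cy)=(0.4587,-0.8886)
member 7 (3-5): L=1.9033, (cx,cy)=(0.9999,0.0163)
member 8 (4-5): L=2.1751, (cx,cy)=(0.4119,0.9112)
member 9 (4-6): L=1.6730, (cx,cy)=(1.0000,0.0000)
member 10 (5-6): L=2.1289, (cx,cy)=(0.3650,-0.9310)
solve A·x = −loads:
  F[0-1] = -3438.4903 N (compression)
  F[0-2] = +275.7501 N (tension)
  F[1-2] = +3185.3229 N (tension)
  F[1-3] = -2840.2256 N (compression)
  F[2-3] = +1354.2032 N (tension)
  F[2-4] = +2464.5131 N (tension)
  F[3-4] = -1298.1916 N (compression)
  F[3-5] = -1757.9349 N (compression)
  F[4-5] = +1265.9936 N (tension)
  F[4-6] = +1347.5889 N (tension)
  F[5-6] = -3692.1887 N (compression)
  Rx@0 = +1290.6700 N
  Ry@0 = +3060.9710 N
  Ry@6 = +3437.4790 N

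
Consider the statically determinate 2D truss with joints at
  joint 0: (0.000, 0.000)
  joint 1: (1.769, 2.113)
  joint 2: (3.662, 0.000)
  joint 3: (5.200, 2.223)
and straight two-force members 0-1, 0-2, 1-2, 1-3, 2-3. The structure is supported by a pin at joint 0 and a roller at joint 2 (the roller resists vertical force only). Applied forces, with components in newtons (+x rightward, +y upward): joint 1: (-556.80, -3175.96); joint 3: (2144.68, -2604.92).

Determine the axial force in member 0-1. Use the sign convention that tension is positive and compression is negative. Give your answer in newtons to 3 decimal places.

564.618

N=4 nodes, M=5 members, R=3 reactions → 2N=8, M+R=8
member 0 (0-1): L=2.7557, (cx,cy)=(0.6419,0.7668)
member 1 (0-2): L=3.6620, (cx,cy)=(1.0000,0.0000)
member 2 (1-2): L=2.8369, (cx,cy)=(0.6673,-0.7448)
member 3 (1-3): L=3.4328, (cx,cy)=(0.9995,0.0320)
member 4 (2-3): L=2.7032, (cx,cy)=(0.5690,0.8224)
solve A·x = −loads:
  F[0-1] = +564.6178 N (tension)
  F[0-2] = +1225.4340 N (tension)
  F[1-2] = -4671.5849 N (compression)
  F[1-3] = +4038.5224 N (tension)
  F[2-3] = -3324.9592 N (compression)
  Rx@0 = -1587.8800 N
  Ry@0 = -432.9273 N
  Ry@2 = +6213.8073 N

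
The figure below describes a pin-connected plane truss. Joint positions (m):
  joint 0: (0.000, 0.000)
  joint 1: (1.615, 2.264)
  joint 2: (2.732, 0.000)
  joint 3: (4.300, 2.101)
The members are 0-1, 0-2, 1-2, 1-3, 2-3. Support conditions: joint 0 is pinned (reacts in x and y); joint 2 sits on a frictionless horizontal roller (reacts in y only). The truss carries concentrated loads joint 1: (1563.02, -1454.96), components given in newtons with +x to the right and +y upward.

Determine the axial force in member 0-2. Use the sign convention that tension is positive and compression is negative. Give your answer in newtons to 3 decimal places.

N=4 nodes, M=5 members, R=3 reactions → 2N=8, M+R=8
member 0 (0-1): L=2.7810, (cx,cy)=(0.5807,0.8141)
member 1 (0-2): L=2.7320, (cx,cy)=(1.0000,0.0000)
member 2 (1-2): L=2.5246, (cx,cy)=(0.4425,-0.8968)
member 3 (1-3): L=2.6899, (cx,cy)=(0.9982,-0.0606)
member 4 (2-3): L=2.6216, (cx,cy)=(0.5981,0.8014)
solve A·x = −loads:
  F[0-1] = +860.3363 N (tension)
  F[0-2] = +1063.3987 N (tension)
  F[1-2] = -2403.4110 N (compression)
  F[1-3] = +0.0000 N (tension)
  F[2-3] = -0.0000 N (compression)
  Rx@0 = -1563.0200 N
  Ry@0 = -700.3979 N
  Ry@2 = +2155.3579 N

1063.399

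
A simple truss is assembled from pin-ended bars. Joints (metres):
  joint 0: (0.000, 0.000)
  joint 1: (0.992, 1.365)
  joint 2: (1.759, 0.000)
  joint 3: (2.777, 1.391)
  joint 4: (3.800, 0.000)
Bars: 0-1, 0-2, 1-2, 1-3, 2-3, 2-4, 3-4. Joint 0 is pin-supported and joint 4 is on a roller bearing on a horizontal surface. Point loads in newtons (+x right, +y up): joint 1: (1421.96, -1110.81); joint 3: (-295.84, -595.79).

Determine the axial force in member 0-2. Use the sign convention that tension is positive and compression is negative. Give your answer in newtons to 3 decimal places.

1546.708

N=5 nodes, M=7 members, R=3 reactions → 2N=10, M+R=10
member 0 (0-1): L=1.6874, (cx,cy)=(0.5879,0.8089)
member 1 (0-2): L=1.7590, (cx,cy)=(1.0000,0.0000)
member 2 (1-2): L=1.5657, (cx,cy)=(0.4899,-0.8718)
member 3 (1-3): L=1.7852, (cx,cy)=(0.9999,0.0146)
member 4 (2-3): L=1.7237, (cx,cy)=(0.5906,0.8070)
member 5 (2-4): L=2.0410, (cx,cy)=(1.0000,0.0000)
member 6 (3-4): L=1.7267, (cx,cy)=(0.5925,-0.8056)
solve A·x = −loads:
  F[0-1] = -715.4206 N (compression)
  F[0-2] = +1546.7084 N (tension)
  F[1-2] = -635.9023 N (compression)
  F[1-3] = -1531.2033 N (compression)
  F[2-3] = +686.9814 N (tension)
  F[2-4] = +829.4809 N (tension)
  F[3-4] = -1400.0437 N (compression)
  Rx@0 = -1126.1200 N
  Ry@0 = +578.7331 N
  Ry@4 = +1127.8669 N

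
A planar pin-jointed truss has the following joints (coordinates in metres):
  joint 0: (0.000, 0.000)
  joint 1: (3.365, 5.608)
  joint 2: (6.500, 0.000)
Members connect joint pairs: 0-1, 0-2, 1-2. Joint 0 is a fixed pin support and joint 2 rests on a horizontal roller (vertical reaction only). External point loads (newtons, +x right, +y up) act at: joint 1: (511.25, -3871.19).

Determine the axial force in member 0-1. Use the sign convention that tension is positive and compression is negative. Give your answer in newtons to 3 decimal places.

-1663.030

N=3 nodes, M=3 members, R=3 reactions → 2N=6, M+R=6
member 0 (0-1): L=6.5401, (cx,cy)=(0.5145,0.8575)
member 1 (0-2): L=6.5000, (cx,cy)=(1.0000,0.0000)
member 2 (1-2): L=6.4248, (cx,cy)=(0.4880,-0.8729)
solve A·x = −loads:
  F[0-1] = -1663.0299 N (compression)
  F[0-2] = +1366.9092 N (tension)
  F[1-2] = -2801.3080 N (compression)
  Rx@0 = -511.2500 N
  Ry@0 = +1426.0139 N
  Ry@2 = +2445.1761 N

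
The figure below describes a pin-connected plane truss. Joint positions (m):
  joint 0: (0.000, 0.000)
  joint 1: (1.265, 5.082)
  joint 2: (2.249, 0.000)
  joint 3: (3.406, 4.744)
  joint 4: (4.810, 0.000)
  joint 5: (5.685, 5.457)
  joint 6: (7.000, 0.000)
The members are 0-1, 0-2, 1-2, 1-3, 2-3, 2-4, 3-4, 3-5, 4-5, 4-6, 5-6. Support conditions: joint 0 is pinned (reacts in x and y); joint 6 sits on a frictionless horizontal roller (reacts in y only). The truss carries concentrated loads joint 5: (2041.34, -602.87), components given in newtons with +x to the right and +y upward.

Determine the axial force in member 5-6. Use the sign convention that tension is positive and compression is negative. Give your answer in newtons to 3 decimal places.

N=7 nodes, M=11 members, R=3 reactions → 2N=14, M+R=14
member 0 (0-1): L=5.2371, (cx,cy)=(0.2415,0.9704)
member 1 (0-2): L=2.2490, (cx,cy)=(1.0000,0.0000)
member 2 (1-2): L=5.1764, (cx,cy)=(0.1901,-0.9818)
member 3 (1-3): L=2.1675, (cx,cy)=(0.9878,-0.1559)
member 4 (2-3): L=4.8831, (cx,cy)=(0.2369,0.9715)
member 5 (2-4): L=2.5610, (cx,cy)=(1.0000,0.0000)
member 6 (3-4): L=4.9474, (cx,cy)=(0.2838,-0.9589)
member 7 (3-5): L=2.3879, (cx,cy)=(0.9544,0.2986)
member 8 (4-5): L=5.5267, (cx,cy)=(0.1583,0.9874)
member 9 (4-6): L=2.1900, (cx,cy)=(1.0000,0.0000)
member 10 (5-6): L=5.6132, (cx,cy)=(0.2343,-0.9722)
solve A·x = −loads:
  F[0-1] = +1523.2208 N (tension)
  F[0-2] = +1673.4105 N (tension)
  F[1-2] = -1614.0717 N (compression)
  F[1-3] = +683.1116 N (tension)
  F[2-3] = +1631.0878 N (tension)
  F[2-4] = +980.1119 N (tension)
  F[3-4] = -1093.9539 N (compression)
  F[3-5] = +1437.2388 N (tension)
  F[4-5] = +1062.3783 N (tension)
  F[4-6] = +501.4656 N (tension)
  F[5-6] = -2140.5547 N (compression)
  Rx@0 = -2041.3400 N
  Ry@0 = -1478.1169 N
  Ry@6 = +2080.9869 N

-2140.555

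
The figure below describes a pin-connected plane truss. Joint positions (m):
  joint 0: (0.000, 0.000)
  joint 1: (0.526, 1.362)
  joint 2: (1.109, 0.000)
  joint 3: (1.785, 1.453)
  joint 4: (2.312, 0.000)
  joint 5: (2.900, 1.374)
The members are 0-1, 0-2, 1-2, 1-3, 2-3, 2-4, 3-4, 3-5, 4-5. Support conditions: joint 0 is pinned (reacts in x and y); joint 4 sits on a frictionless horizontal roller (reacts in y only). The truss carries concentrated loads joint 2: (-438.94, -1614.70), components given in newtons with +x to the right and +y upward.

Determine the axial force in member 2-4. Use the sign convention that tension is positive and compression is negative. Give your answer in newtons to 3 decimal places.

N=6 nodes, M=9 members, R=3 reactions → 2N=12, M+R=12
member 0 (0-1): L=1.4600, (cx,cy)=(0.3603,0.9329)
member 1 (0-2): L=1.1090, (cx,cy)=(1.0000,0.0000)
member 2 (1-2): L=1.4815, (cx,cy)=(0.3935,-0.9193)
member 3 (1-3): L=1.2623, (cx,cy)=(0.9974,0.0721)
member 4 (2-3): L=1.6026, (cx,cy)=(0.4218,0.9067)
member 5 (2-4): L=1.2030, (cx,cy)=(1.0000,0.0000)
member 6 (3-4): L=1.5456, (cx,cy)=(0.3410,-0.9401)
member 7 (3-5): L=1.1178, (cx,cy)=(0.9975,-0.0707)
member 8 (4-5): L=1.4945, (cx,cy)=(0.3934,0.9194)
solve A·x = −loads:
  F[0-1] = -900.6532 N (compression)
  F[0-2] = -114.4672 N (compression)
  F[1-2] = +861.7371 N (tension)
  F[1-3] = -665.3078 N (compression)
  F[2-3] = +907.1461 N (tension)
  F[2-4] = +280.9186 N (tension)
  F[3-4] = -823.8960 N (compression)
  F[3-5] = +0.0000 N (tension)
  F[4-5] = -0.0000 N (compression)
  Rx@0 = +438.9400 N
  Ry@0 = +840.1748 N
  Ry@4 = +774.5252 N

280.919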